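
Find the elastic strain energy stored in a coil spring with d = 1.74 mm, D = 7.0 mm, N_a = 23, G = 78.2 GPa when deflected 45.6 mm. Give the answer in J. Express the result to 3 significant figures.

k = Gd⁴/(8D³N_a) = (78.2×10³)(1.74⁴)/(8·7.0³·23) = 11.358 N/mm
U = ½kδ² = 0.5 × 11.358 × 45.6² = 11808 N·mm = 11.808 J

11.8 J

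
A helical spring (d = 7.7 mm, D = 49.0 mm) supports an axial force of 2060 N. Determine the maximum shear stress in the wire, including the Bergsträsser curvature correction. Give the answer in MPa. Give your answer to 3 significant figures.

688 MPa

Spring index C = D/d = 49.0/7.7 = 6.3636
K_B = (4C+2)/(4C−3) = 27.455/22.455 = 1.2227
τ₀ = 8FD/(πd³) = 8·2060·49.0/(π·7.7³) = 807520/1434.2 = 563.03 MPa
τ_max = K·τ₀ = 1.2227 × 563.03 = 688.4 MPa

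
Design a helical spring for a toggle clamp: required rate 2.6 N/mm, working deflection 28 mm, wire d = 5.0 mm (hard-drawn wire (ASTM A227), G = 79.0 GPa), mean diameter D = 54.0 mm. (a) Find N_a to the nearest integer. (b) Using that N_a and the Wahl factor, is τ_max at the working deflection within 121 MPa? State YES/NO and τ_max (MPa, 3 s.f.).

(a) 15 coils; (b) YES, τ_max = 91.2 MPa

N_a = Gd⁴/(8D³k) = (79.0×10³)(5.0⁴)/(8·54.0³·2.6) = 15.08 → N_a = 15
Actual rate k = Gd⁴/(8D³·15) = 2.613 N/mm
Working load F = kδ = 2.613·28 = 73.165 N
C = 54.0/5.0 = 10.8000; K_W = (4C−1)/(4C−4)+0.615/C = 1.1335
τ_max = K_W·8FD/(πd³) = 1.1335·80.487 = 91.23 MPa
τ_max ≤ 121 MPa → acceptable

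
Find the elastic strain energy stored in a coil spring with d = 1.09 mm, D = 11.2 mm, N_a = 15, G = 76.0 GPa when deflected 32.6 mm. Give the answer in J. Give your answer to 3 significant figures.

0.338 J

k = Gd⁴/(8D³N_a) = (76.0×10³)(1.09⁴)/(8·11.2³·15) = 0.63633 N/mm
U = ½kδ² = 0.5 × 0.63633 × 32.6² = 338.13 N·mm = 0.33813 J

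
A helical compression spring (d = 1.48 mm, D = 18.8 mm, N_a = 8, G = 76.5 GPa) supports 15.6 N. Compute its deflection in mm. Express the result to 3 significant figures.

k = Gd⁴/(8D³N_a) = (76.5×10³)(1.48⁴)/(8·18.8³·8) = 0.86309 N/mm
δ = F/k = 15.6 / 0.86309 = 18.075 mm

18.1 mm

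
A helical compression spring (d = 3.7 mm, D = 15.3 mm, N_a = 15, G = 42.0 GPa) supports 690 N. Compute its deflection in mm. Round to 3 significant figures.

k = Gd⁴/(8D³N_a) = (42.0×10³)(3.7⁴)/(8·15.3³·15) = 18.315 N/mm
δ = F/k = 690 / 18.315 = 37.675 mm

37.7 mm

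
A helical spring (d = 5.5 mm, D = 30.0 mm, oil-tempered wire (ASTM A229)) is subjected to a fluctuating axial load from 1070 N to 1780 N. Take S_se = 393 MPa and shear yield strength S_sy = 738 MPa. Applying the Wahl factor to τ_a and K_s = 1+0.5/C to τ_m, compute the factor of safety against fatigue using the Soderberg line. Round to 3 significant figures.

0.667

C = D/d = 30.0/5.5 = 5.4545; K_W = (4C−1)/(4C−4)+0.615/C = 1.2811; K_s = 1+0.5/C = 1.0917
F_a = (F_max−F_min)/2 = 355 N; F_m = (F_max+F_min)/2 = 1425 N
τ_a = K_W·8F_aD/(πd³) = 1.2811 × 163.01 = 208.83 MPa
τ_m = K_s·8F_mD/(πd³) = 1.0917 × 654.32 = 714.3 MPa
Soderberg: 1/n_f = τ_a/S_se + τ_m/S_sy = 208.83/393 + 714.3/738 = 0.53137 + 0.96788 = 1.4993
n_f = 1/1.4993 = 0.667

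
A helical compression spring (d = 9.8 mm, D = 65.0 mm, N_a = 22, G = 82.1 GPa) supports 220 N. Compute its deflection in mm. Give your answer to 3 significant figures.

k = Gd⁴/(8D³N_a) = (82.1×10³)(9.8⁴)/(8·65.0³·22) = 15.667 N/mm
δ = F/k = 220 / 15.667 = 14.042 mm

14.0 mm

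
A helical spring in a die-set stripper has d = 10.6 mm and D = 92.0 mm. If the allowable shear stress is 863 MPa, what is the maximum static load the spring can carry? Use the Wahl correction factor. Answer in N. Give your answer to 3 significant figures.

C = D/d = 92.0/10.6 = 8.6792
K_W = (4C−1)/(4C−4) + 0.615/C = 33.717/30.717 + 0.0709 = 1.1685
τ_max = K·8FD/(πd³) → F_max = τ_allow·πd³/(8DK)
F_max = 863·π·10.6³/(8·92.0·1.1685) = 3.2291e+06/860.03 = 3754.6 N

3750 N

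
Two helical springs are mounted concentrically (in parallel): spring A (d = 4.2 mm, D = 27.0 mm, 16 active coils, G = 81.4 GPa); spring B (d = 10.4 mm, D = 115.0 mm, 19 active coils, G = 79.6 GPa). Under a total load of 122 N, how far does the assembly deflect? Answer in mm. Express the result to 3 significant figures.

8.66 mm

k_A = Gd⁴/(8D³N_a) = (81.4×10³)(4.2⁴)/(8·27.0³·16) = 10.054 N/mm
k_B = Gd⁴/(8D³N_a) = (79.6×10³)(10.4⁴)/(8·115.0³·19) = 4.0282 N/mm
Parallel: k_eq = 10.054 + 4.0282 = 14.082 N/mm
δ = F/k_eq = 122/14.082 = 8.6637 mm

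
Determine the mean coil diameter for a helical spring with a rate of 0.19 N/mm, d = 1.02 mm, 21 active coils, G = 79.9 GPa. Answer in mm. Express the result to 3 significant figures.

D = (Gd⁴/(8N_a·k))^(1/3) = (79.9×10³·1.02⁴/(8·21·0.19))^(1/3)
  = (2709.47)^(1/3) = 13.9410 mm

13.9 mm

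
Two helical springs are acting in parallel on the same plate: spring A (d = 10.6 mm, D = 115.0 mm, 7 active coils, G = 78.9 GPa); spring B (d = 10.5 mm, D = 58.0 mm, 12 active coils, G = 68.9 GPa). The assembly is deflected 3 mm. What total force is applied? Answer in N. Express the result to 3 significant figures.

169 N

k_A = Gd⁴/(8D³N_a) = (78.9×10³)(10.6⁴)/(8·115.0³·7) = 11.696 N/mm
k_B = Gd⁴/(8D³N_a) = (68.9×10³)(10.5⁴)/(8·58.0³·12) = 44.712 N/mm
Parallel: k_eq = 11.696 + 44.712 = 56.407 N/mm
F = k_eq·δ = 56.407·3 = 169.22 N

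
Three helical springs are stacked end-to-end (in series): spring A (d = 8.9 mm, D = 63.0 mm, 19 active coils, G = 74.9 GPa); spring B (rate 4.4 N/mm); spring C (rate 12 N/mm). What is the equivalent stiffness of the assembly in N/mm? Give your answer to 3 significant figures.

k_A = Gd⁴/(8D³N_a) = (74.9×10³)(8.9⁴)/(8·63.0³·19) = 12.365 N/mm
Series: 1/k_eq = 1/12.365 + 1/4.4 + 1/12 = 0.39148; k_eq = 2.5544 N/mm

2.55 N/mm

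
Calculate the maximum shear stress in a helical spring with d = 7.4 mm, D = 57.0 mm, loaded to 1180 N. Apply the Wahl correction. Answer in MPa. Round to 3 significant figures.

504 MPa

Spring index C = D/d = 57.0/7.4 = 7.7027
K_W = (4C−1)/(4C−4) + 0.615/C = 29.811/26.811 + 0.0798 = 1.1917
τ₀ = 8FD/(πd³) = 8·1180·57.0/(π·7.4³) = 538080/1273 = 422.67 MPa
τ_max = K·τ₀ = 1.1917 × 422.67 = 503.71 MPa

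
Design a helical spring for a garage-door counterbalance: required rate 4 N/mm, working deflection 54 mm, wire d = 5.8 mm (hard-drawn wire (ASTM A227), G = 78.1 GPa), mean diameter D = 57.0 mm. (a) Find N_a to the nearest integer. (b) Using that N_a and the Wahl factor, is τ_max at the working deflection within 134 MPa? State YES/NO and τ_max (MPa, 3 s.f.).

N_a = Gd⁴/(8D³k) = (78.1×10³)(5.8⁴)/(8·57.0³·4) = 14.91 → N_a = 15
Actual rate k = Gd⁴/(8D³·15) = 3.977 N/mm
Working load F = kδ = 3.977·54 = 214.76 N
C = 57.0/5.8 = 9.8276; K_W = (4C−1)/(4C−4)+0.615/C = 1.1475
τ_max = K_W·8FD/(πd³) = 1.1475·159.77 = 183.34 MPa
τ_max > 134 MPa → exceeds allowable

(a) 15 coils; (b) NO, τ_max = 183 MPa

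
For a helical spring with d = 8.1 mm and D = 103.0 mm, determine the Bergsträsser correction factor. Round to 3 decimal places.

C = D/d = 103.0/8.1 = 12.7160
K_B = (4C+2)/(4C−3) = 52.864/47.864 = 1.1045

1.104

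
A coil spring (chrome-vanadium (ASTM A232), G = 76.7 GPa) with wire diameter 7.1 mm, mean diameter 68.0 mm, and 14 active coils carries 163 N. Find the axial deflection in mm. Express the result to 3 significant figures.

29.5 mm

k = Gd⁴/(8D³N_a) = (76.7×10³)(7.1⁴)/(8·68.0³·14) = 5.5346 N/mm
δ = F/k = 163 / 5.5346 = 29.451 mm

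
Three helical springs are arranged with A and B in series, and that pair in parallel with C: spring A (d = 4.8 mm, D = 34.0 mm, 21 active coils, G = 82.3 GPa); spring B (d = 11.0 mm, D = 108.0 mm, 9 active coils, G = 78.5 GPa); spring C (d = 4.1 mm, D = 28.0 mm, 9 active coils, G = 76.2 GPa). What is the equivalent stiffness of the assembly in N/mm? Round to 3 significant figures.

k_A = Gd⁴/(8D³N_a) = (82.3×10³)(4.8⁴)/(8·34.0³·21) = 6.6164 N/mm
k_B = Gd⁴/(8D³N_a) = (78.5×10³)(11.0⁴)/(8·108.0³·9) = 12.672 N/mm
k_C = Gd⁴/(8D³N_a) = (76.2×10³)(4.1⁴)/(8·28.0³·9) = 13.623 N/mm
Springs A,B series: k_AB = 1/(1/6.6164+1/12.672) = 4.3468 N/mm; parallel with C: k_eq = 4.3468+13.623 = 17.97 N/mm

18.0 N/mm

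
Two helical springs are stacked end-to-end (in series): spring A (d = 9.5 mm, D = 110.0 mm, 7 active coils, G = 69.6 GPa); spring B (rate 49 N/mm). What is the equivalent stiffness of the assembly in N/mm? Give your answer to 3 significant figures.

6.58 N/mm

k_A = Gd⁴/(8D³N_a) = (69.6×10³)(9.5⁴)/(8·110.0³·7) = 7.6057 N/mm
Series: 1/k_eq = 1/7.6057 + 1/49 = 0.15189; k_eq = 6.5838 N/mm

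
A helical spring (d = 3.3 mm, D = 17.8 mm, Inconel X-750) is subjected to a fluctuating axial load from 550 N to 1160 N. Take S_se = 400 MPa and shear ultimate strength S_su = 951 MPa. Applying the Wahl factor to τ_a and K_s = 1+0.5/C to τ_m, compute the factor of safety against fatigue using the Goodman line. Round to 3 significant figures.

0.404

C = D/d = 17.8/3.3 = 5.3939; K_W = (4C−1)/(4C−4)+0.615/C = 1.2847; K_s = 1+0.5/C = 1.0927
F_a = (F_max−F_min)/2 = 305 N; F_m = (F_max+F_min)/2 = 855 N
τ_a = K_W·8F_aD/(πd³) = 1.2847 × 384.7 = 494.22 MPa
τ_m = K_s·8F_mD/(πd³) = 1.0927 × 1078.4 = 1178.4 MPa
Goodman: 1/n_f = τ_a/S_se + τ_m/S_su = 494.22/400 + 1178.4/951 = 1.23555 + 1.23909 = 2.4746
n_f = 1/2.4746 = 0.4041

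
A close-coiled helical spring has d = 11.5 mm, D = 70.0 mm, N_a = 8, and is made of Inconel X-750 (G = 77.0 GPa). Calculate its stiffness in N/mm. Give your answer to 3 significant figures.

61.3 N/mm

k = Gd⁴/(8D³N_a) = (77.0×10³ × 11.5⁴) / (8 × 70.0³ × 8)
  = 1.34673e+09 / 2.1952e+07 = 61.349 N/mm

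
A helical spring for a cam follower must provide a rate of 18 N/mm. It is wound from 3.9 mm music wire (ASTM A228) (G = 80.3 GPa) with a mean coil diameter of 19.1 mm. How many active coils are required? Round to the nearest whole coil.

19

N_a = Gd⁴/(8D³k) = (80.3×10³ × 3.9⁴)/(8 × 19.1³ × 18)
    = 1.85769e+07 / 1.00337e+06 = 18.51 → 19 coils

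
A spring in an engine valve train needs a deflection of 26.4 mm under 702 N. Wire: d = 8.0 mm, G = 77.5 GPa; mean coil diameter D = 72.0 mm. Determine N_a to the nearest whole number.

4

Required rate k = F/δ = 702/26.4 = 26.591 N/mm
N_a = Gd⁴/(8D³k) = (77.5×10³ × 8.0⁴)/(8 × 72.0³ × 26.591)
    = 3.1744e+08 / 7.94e+07 = 3.998 → 4 coils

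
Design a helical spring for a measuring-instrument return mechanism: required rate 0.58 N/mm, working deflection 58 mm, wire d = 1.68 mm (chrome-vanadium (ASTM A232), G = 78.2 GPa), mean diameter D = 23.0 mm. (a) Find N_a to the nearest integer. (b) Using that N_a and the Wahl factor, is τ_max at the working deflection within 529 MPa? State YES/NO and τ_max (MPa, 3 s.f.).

N_a = Gd⁴/(8D³k) = (78.2×10³)(1.68⁴)/(8·23.0³·0.58) = 11.03 → N_a = 11
Actual rate k = Gd⁴/(8D³·11) = 0.58181 N/mm
Working load F = kδ = 0.58181·58 = 33.745 N
C = 23.0/1.68 = 13.6905; K_W = (4C−1)/(4C−4)+0.615/C = 1.1040
τ_max = K_W·8FD/(πd³) = 1.1040·416.82 = 460.18 MPa
τ_max ≤ 529 MPa → acceptable

(a) 11 coils; (b) YES, τ_max = 460 MPa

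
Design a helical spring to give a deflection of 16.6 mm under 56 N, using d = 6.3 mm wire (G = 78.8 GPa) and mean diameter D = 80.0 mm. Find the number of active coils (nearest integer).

9

Required rate k = F/δ = 56/16.6 = 3.3735 N/mm
N_a = Gd⁴/(8D³k) = (78.8×10³ × 6.3⁴)/(8 × 80.0³ × 3.3735)
    = 1.24133e+08 / 1.38178e+07 = 8.984 → 9 coils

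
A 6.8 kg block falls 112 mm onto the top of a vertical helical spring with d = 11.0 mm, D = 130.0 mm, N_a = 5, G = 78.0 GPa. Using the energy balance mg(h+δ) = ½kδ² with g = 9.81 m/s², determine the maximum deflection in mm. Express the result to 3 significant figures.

39.4 mm

k = Gd⁴/(8D³N_a) = (78.0×10³)(11.0⁴)/(8·130.0³·5) = 12.995 N/mm
W = mg = 6.8 × 9.81 = 66.708 N
½kδ² − Wδ − Wh = 0 → δ = (W + √(W² + 2kWh))/k
δ = (66.708 + √(4450 + 194179))/12.995 = (66.708 + 445.68)/12.995 = 39.43 mm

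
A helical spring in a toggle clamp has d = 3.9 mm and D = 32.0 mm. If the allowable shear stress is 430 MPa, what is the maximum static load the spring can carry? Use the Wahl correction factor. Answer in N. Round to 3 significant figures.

C = D/d = 32.0/3.9 = 8.2051
K_W = (4C−1)/(4C−4) + 0.615/C = 31.821/28.821 + 0.0750 = 1.1790
τ_max = K·8FD/(πd³) → F_max = τ_allow·πd³/(8DK)
F_max = 430·π·3.9³/(8·32.0·1.1790) = 80133/301.84 = 265.49 N

265 N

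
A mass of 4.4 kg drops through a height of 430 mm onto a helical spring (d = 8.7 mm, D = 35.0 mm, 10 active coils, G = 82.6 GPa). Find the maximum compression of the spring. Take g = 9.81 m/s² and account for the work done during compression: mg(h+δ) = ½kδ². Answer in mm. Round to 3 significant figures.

k = Gd⁴/(8D³N_a) = (82.6×10³)(8.7⁴)/(8·35.0³·10) = 137.96 N/mm
W = mg = 4.4 × 9.81 = 43.164 N
½kδ² − Wδ − Wh = 0 → δ = (W + √(W² + 2kWh))/k
δ = (43.164 + √(1863.1 + 5.12133e+06))/137.96 = (43.164 + 2263.4)/137.96 = 16.719 mm

16.7 mm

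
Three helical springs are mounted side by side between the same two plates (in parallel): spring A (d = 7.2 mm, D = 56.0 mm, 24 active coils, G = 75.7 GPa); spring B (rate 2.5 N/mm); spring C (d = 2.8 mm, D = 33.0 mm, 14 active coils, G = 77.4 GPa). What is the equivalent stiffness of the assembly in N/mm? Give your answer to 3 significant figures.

9.72 N/mm

k_A = Gd⁴/(8D³N_a) = (75.7×10³)(7.2⁴)/(8·56.0³·24) = 6.0334 N/mm
k_C = Gd⁴/(8D³N_a) = (77.4×10³)(2.8⁴)/(8·33.0³·14) = 1.182 N/mm
Parallel: k_eq = 6.0334 + 2.5 + 1.182 = 9.7154 N/mm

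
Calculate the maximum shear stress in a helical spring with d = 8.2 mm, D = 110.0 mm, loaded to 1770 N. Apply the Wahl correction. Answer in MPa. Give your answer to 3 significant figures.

995 MPa

Spring index C = D/d = 110.0/8.2 = 13.4146
K_W = (4C−1)/(4C−4) + 0.615/C = 52.659/49.659 + 0.0458 = 1.1063
τ₀ = 8FD/(πd³) = 8·1770·110.0/(π·8.2³) = 1.5576e+06/1732.2 = 899.22 MPa
τ_max = K·τ₀ = 1.1063 × 899.22 = 994.77 MPa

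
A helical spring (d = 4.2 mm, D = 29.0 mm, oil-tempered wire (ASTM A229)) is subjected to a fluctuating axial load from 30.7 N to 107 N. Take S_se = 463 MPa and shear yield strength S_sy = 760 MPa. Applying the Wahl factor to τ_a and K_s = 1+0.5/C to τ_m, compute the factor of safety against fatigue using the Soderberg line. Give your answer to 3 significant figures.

C = D/d = 29.0/4.2 = 6.9048; K_W = (4C−1)/(4C−4)+0.615/C = 1.2161; K_s = 1+0.5/C = 1.0724
F_a = (F_max−F_min)/2 = 38.15 N; F_m = (F_max+F_min)/2 = 68.85 N
τ_a = K_W·8F_aD/(πd³) = 1.2161 × 38.026 = 46.243 MPa
τ_m = K_s·8F_mD/(πd³) = 1.0724 × 68.627 = 73.596 MPa
Soderberg: 1/n_f = τ_a/S_se + τ_m/S_sy = 46.243/463 + 73.596/760 = 0.09988 + 0.09684 = 0.19671
n_f = 1/0.19671 = 5.083

5.08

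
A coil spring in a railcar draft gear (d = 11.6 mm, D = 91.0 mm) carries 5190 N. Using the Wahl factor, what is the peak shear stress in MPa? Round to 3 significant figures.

Spring index C = D/d = 91.0/11.6 = 7.8448
K_W = (4C−1)/(4C−4) + 0.615/C = 30.379/27.379 + 0.0784 = 1.1880
τ₀ = 8FD/(πd³) = 8·5190·91.0/(π·11.6³) = 3.77832e+06/4903.7 = 770.5 MPa
τ_max = K·τ₀ = 1.1880 × 770.5 = 915.33 MPa

915 MPa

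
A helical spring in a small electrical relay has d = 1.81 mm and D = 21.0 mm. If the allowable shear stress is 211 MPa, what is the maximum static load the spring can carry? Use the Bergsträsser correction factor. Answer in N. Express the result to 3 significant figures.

C = D/d = 21.0/1.81 = 11.6022
K_B = (4C+2)/(4C−3) = 48.409/43.409 = 1.1152
τ_max = K·8FD/(πd³) → F_max = τ_allow·πd³/(8DK)
F_max = 211·π·1.81³/(8·21.0·1.1152) = 3930.7/187.35 = 20.98 N

21.0 N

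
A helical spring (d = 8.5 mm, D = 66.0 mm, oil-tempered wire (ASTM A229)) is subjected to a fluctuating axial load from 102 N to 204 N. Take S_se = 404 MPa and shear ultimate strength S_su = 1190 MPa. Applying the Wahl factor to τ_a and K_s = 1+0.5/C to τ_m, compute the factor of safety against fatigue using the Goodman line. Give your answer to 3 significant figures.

12.7

C = D/d = 66.0/8.5 = 7.7647; K_W = (4C−1)/(4C−4)+0.615/C = 1.1901; K_s = 1+0.5/C = 1.0644
F_a = (F_max−F_min)/2 = 51 N; F_m = (F_max+F_min)/2 = 153 N
τ_a = K_W·8F_aD/(πd³) = 1.1901 × 13.957 = 16.61 MPa
τ_m = K_s·8F_mD/(πd³) = 1.0644 × 41.872 = 44.568 MPa
Goodman: 1/n_f = τ_a/S_se + τ_m/S_su = 16.61/404 + 44.568/1190 = 0.04111 + 0.03745 = 0.078566
n_f = 1/0.078566 = 12.73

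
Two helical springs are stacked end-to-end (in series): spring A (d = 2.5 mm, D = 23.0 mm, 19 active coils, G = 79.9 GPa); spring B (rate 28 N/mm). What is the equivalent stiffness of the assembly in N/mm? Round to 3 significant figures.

1.59 N/mm

k_A = Gd⁴/(8D³N_a) = (79.9×10³)(2.5⁴)/(8·23.0³·19) = 1.6876 N/mm
Series: 1/k_eq = 1/1.6876 + 1/28 = 0.62826; k_eq = 1.5917 N/mm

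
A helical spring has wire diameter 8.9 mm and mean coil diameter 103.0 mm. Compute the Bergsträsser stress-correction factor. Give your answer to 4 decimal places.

C = D/d = 103.0/8.9 = 11.5730
K_B = (4C+2)/(4C−3) = 48.292/43.292 = 1.1155

1.1155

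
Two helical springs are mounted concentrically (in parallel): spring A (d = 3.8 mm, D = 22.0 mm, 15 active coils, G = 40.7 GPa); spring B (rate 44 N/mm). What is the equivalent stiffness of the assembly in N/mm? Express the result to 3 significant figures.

50.6 N/mm

k_A = Gd⁴/(8D³N_a) = (40.7×10³)(3.8⁴)/(8·22.0³·15) = 6.6417 N/mm
Parallel: k_eq = 6.6417 + 44 = 50.642 N/mm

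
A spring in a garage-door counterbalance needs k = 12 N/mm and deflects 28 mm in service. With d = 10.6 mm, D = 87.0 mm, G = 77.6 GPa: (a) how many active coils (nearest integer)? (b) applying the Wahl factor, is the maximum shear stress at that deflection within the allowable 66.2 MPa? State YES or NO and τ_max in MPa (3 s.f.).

(a) 15 coils; (b) NO, τ_max = 76.1 MPa

N_a = Gd⁴/(8D³k) = (77.6×10³)(10.6⁴)/(8·87.0³·12) = 15.5 → N_a = 15
Actual rate k = Gd⁴/(8D³·15) = 12.398 N/mm
Working load F = kδ = 12.398·28 = 347.14 N
C = 87.0/10.6 = 8.2075; K_W = (4C−1)/(4C−4)+0.615/C = 1.1790
τ_max = K_W·8FD/(πd³) = 1.1790·64.572 = 76.13 MPa
τ_max > 66.2 MPa → exceeds allowable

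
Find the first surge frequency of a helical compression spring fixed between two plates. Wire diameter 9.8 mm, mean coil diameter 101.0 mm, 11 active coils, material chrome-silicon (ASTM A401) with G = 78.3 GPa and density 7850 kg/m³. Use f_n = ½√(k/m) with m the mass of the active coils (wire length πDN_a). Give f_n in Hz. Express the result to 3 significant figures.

k = Gd⁴/(8D³N_a) = (78.3×10³)(9.8⁴)/(8·101.0³·11) = 7.9656 N/mm = 7965.6 N/m
Wire length L = πDN_a = π·101.0·11 = 3490.3 mm
m = ρ·(πd²/4)·L = 7850 × 75.43×10⁻⁶ m² × 3.4903 m = 2.0667 kg
f_n = ½√(k/m) = 0.5·√(7965.6/2.0667) = 0.5·√(3854.3) = 31.041 Hz

31.0 Hz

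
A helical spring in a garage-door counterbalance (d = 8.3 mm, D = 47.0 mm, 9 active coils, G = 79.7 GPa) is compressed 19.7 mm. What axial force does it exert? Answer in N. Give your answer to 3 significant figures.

997 N

k = Gd⁴/(8D³N_a) = (79.7×10³)(8.3⁴)/(8·47.0³·9) = 50.599 N/mm
F = k·δ = 50.599 × 19.7 = 996.81 N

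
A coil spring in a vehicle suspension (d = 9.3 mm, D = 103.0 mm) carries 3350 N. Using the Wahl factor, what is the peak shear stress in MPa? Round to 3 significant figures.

1230 MPa

Spring index C = D/d = 103.0/9.3 = 11.0753
K_W = (4C−1)/(4C−4) + 0.615/C = 43.301/40.301 + 0.0555 = 1.1300
τ₀ = 8FD/(πd³) = 8·3350·103.0/(π·9.3³) = 2.7604e+06/2527 = 1092.4 MPa
τ_max = K·τ₀ = 1.1300 × 1092.4 = 1234.4 MPa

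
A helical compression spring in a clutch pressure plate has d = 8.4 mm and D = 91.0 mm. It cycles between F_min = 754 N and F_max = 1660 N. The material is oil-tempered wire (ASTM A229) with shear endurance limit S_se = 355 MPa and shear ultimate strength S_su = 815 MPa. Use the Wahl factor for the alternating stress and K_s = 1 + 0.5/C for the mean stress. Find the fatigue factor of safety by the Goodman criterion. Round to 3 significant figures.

0.854

C = D/d = 91.0/8.4 = 10.8333; K_W = (4C−1)/(4C−4)+0.615/C = 1.1330; K_s = 1+0.5/C = 1.0462
F_a = (F_max−F_min)/2 = 453 N; F_m = (F_max+F_min)/2 = 1207 N
τ_a = K_W·8F_aD/(πd³) = 1.1330 × 177.11 = 200.67 MPa
τ_m = K_s·8F_mD/(πd³) = 1.0462 × 471.9 = 493.68 MPa
Goodman: 1/n_f = τ_a/S_se + τ_m/S_su = 200.67/355 + 493.68/815 = 0.56527 + 0.60574 = 1.171
n_f = 1/1.171 = 0.854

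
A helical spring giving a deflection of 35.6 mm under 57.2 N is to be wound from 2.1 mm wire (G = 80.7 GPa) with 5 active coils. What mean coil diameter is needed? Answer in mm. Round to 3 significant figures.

Required rate k = F/δ = 57.2/35.6 = 1.6067 N/mm
D = (Gd⁴/(8N_a·k))^(1/3) = (80.7×10³·2.1⁴/(8·5·1.6067))^(1/3)
  = (24419.9)^(1/3) = 29.0123 mm

29.0 mm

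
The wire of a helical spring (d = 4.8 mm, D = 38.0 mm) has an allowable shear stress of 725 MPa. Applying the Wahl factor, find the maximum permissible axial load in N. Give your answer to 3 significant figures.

699 N

C = D/d = 38.0/4.8 = 7.9167
K_W = (4C−1)/(4C−4) + 0.615/C = 30.667/27.667 + 0.0777 = 1.1861
τ_max = K·8FD/(πd³) → F_max = τ_allow·πd³/(8DK)
F_max = 725·π·4.8³/(8·38.0·1.1861) = 2.5189e+05/360.58 = 698.57 N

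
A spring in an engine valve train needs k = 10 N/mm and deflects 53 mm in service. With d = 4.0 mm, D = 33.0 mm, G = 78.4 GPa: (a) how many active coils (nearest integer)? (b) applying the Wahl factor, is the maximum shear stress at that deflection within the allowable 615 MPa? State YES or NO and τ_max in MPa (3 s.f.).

(a) 7 coils; (b) NO, τ_max = 818 MPa

N_a = Gd⁴/(8D³k) = (78.4×10³)(4.0⁴)/(8·33.0³·10) = 6.981 → N_a = 7
Actual rate k = Gd⁴/(8D³·7) = 9.973 N/mm
Working load F = kδ = 9.973·53 = 528.57 N
C = 33.0/4.0 = 8.2500; K_W = (4C−1)/(4C−4)+0.615/C = 1.1780
τ_max = K_W·8FD/(πd³) = 1.1780·694.03 = 817.56 MPa
τ_max > 615 MPa → exceeds allowable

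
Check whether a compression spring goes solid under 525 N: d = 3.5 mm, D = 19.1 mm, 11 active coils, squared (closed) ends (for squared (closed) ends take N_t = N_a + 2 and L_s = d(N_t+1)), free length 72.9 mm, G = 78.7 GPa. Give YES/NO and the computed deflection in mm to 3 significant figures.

k = Gd⁴/(8D³N_a) = (78.7×10³)(3.5⁴)/(8·19.1³·11) = 19.26 N/mm
N_t = 13; L_s = 3.5·14 = 49 mm; δ_solid = L₀ − L_s = 72.9 − 49 = 23.9 mm
δ = F/k = 525/19.26 = 27.258 mm
δ ≥ δ_solid → spring goes solid

YES, δ = 27.3 mm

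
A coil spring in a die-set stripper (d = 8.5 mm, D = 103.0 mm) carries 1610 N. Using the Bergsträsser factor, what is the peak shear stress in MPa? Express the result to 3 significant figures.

Spring index C = D/d = 103.0/8.5 = 12.1176
K_B = (4C+2)/(4C−3) = 50.471/45.471 = 1.1100
τ₀ = 8FD/(πd³) = 8·1610·103.0/(π·8.5³) = 1.32664e+06/1929.3 = 687.62 MPa
τ_max = K·τ₀ = 1.1100 × 687.62 = 763.23 MPa

763 MPa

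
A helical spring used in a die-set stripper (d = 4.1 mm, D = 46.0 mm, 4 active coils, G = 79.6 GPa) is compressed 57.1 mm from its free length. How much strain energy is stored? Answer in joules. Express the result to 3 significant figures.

k = Gd⁴/(8D³N_a) = (79.6×10³)(4.1⁴)/(8·46.0³·4) = 7.2215 N/mm
U = ½kδ² = 0.5 × 7.2215 × 57.1² = 11772 N·mm = 11.772 J

11.8 J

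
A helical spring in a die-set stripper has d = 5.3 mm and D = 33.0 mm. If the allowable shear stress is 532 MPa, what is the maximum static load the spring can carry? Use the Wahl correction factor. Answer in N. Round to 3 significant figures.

C = D/d = 33.0/5.3 = 6.2264
K_W = (4C−1)/(4C−4) + 0.615/C = 23.906/20.906 + 0.0988 = 1.2423
τ_max = K·8FD/(πd³) → F_max = τ_allow·πd³/(8DK)
F_max = 532·π·5.3³/(8·33.0·1.2423) = 2.4882e+05/327.96 = 758.7 N

759 N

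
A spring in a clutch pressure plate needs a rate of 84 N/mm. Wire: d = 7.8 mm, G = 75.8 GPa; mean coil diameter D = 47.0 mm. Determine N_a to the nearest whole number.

N_a = Gd⁴/(8D³k) = (75.8×10³ × 7.8⁴)/(8 × 47.0³ × 84)
    = 2.80574e+08 / 6.97691e+07 = 4.021 → 4 coils

4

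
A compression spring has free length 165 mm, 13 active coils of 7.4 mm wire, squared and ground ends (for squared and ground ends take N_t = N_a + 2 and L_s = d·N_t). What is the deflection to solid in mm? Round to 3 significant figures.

N_t = 15; L_s = 7.4·15 = 111 mm
δ_solid = L₀ − L_s = 165 − 111 = 54 mm

54.0 mm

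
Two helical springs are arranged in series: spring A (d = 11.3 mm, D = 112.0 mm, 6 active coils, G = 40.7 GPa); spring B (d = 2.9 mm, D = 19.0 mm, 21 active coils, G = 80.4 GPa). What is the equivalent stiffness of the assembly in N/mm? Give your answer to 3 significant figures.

3.29 N/mm

k_A = Gd⁴/(8D³N_a) = (40.7×10³)(11.3⁴)/(8·112.0³·6) = 9.8404 N/mm
k_B = Gd⁴/(8D³N_a) = (80.4×10³)(2.9⁴)/(8·19.0³·21) = 4.9349 N/mm
Series: 1/k_eq = 1/9.8404 + 1/4.9349 = 0.30426; k_eq = 3.2867 N/mm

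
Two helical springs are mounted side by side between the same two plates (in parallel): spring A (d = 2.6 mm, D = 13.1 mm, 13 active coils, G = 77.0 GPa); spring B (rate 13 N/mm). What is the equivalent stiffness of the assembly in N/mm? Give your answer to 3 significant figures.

28.1 N/mm

k_A = Gd⁴/(8D³N_a) = (77.0×10³)(2.6⁴)/(8·13.1³·13) = 15.05 N/mm
Parallel: k_eq = 15.05 + 13 = 28.05 N/mm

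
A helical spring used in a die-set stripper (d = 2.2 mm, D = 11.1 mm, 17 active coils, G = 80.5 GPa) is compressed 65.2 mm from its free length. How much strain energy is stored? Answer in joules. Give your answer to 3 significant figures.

k = Gd⁴/(8D³N_a) = (80.5×10³)(2.2⁴)/(8·11.1³·17) = 10.139 N/mm
U = ½kδ² = 0.5 × 10.139 × 65.2² = 21550 N·mm = 21.55 J

21.5 J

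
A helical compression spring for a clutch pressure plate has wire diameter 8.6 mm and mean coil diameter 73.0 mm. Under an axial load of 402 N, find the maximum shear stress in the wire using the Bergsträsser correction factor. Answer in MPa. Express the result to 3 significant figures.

136 MPa

Spring index C = D/d = 73.0/8.6 = 8.4884
K_B = (4C+2)/(4C−3) = 35.953/30.953 = 1.1615
τ₀ = 8FD/(πd³) = 8·402·73.0/(π·8.6³) = 234768/1998.2 = 117.49 MPa
τ_max = K·τ₀ = 1.1615 × 117.49 = 136.47 MPa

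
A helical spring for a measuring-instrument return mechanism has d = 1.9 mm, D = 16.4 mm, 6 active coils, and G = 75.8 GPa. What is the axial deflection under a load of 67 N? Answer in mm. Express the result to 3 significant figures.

14.4 mm

k = Gd⁴/(8D³N_a) = (75.8×10³)(1.9⁴)/(8·16.4³·6) = 4.6656 N/mm
δ = F/k = 67 / 4.6656 = 14.36 mm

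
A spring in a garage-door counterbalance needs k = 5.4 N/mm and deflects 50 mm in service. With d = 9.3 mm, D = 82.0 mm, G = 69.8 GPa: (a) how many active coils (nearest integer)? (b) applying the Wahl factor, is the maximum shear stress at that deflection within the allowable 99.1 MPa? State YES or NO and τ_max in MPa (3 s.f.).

(a) 22 coils; (b) YES, τ_max = 81.4 MPa

N_a = Gd⁴/(8D³k) = (69.8×10³)(9.3⁴)/(8·82.0³·5.4) = 21.92 → N_a = 22
Actual rate k = Gd⁴/(8D³·22) = 5.3806 N/mm
Working load F = kδ = 5.3806·50 = 269.03 N
C = 82.0/9.3 = 8.8172; K_W = (4C−1)/(4C−4)+0.615/C = 1.1657
τ_max = K_W·8FD/(πd³) = 1.1657·69.841 = 81.413 MPa
τ_max ≤ 99.1 MPa → acceptable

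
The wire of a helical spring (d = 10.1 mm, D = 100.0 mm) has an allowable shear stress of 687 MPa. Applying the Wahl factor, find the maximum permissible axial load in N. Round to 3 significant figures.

2420 N

C = D/d = 100.0/10.1 = 9.9010
K_W = (4C−1)/(4C−4) + 0.615/C = 38.604/35.604 + 0.0621 = 1.1464
τ_max = K·8FD/(πd³) → F_max = τ_allow·πd³/(8DK)
F_max = 687·π·10.1³/(8·100.0·1.1464) = 2.2237e+06/917.1 = 2424.7 N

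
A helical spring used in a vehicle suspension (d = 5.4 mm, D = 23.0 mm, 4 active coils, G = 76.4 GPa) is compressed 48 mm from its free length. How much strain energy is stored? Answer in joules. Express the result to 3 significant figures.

k = Gd⁴/(8D³N_a) = (76.4×10³)(5.4⁴)/(8·23.0³·4) = 166.85 N/mm
U = ½kδ² = 0.5 × 166.85 × 48² = 1.9222e+05 N·mm = 192.22 J

192 J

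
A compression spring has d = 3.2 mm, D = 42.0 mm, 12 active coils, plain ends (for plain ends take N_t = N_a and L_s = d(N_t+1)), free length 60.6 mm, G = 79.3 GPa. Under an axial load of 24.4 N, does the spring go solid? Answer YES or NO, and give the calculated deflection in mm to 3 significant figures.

k = Gd⁴/(8D³N_a) = (79.3×10³)(3.2⁴)/(8·42.0³·12) = 1.1691 N/mm
N_t = 12; L_s = 3.2·13 = 41.6 mm; δ_solid = L₀ − L_s = 60.6 − 41.6 = 19 mm
δ = F/k = 24.4/1.1691 = 20.871 mm
δ ≥ δ_solid → spring goes solid

YES, δ = 20.9 mm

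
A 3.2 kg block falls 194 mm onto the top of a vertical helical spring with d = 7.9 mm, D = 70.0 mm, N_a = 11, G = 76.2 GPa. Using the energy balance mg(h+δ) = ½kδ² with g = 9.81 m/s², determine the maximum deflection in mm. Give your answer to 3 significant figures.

k = Gd⁴/(8D³N_a) = (76.2×10³)(7.9⁴)/(8·70.0³·11) = 9.833 N/mm
W = mg = 3.2 × 9.81 = 31.392 N
½kδ² − Wδ − Wh = 0 → δ = (W + √(W² + 2kWh))/k
δ = (31.392 + √(985.46 + 119767))/9.833 = (31.392 + 347.49)/9.833 = 38.532 mm

38.5 mm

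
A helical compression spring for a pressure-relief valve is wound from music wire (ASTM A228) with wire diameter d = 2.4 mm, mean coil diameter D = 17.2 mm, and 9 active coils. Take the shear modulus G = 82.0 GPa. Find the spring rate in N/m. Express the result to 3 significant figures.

7430 N/m

k = Gd⁴/(8D³N_a) = (82.0×10³ × 2.4⁴) / (8 × 17.2³ × 9)
  = 2.72056e+06 / 366368 = 7.4258 N/mm = 7425.8 N/m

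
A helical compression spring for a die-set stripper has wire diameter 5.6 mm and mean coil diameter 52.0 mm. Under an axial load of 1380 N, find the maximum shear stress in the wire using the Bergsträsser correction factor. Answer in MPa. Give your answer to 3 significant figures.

Spring index C = D/d = 52.0/5.6 = 9.2857
K_B = (4C+2)/(4C−3) = 39.143/34.143 = 1.1464
τ₀ = 8FD/(πd³) = 8·1380·52.0/(π·5.6³) = 574080/551.71 = 1040.5 MPa
τ_max = K·τ₀ = 1.1464 × 1040.5 = 1192.9 MPa

1190 MPa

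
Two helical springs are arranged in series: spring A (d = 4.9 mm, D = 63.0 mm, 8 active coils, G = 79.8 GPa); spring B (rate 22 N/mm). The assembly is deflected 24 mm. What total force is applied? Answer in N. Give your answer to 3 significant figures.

61.0 N

k_A = Gd⁴/(8D³N_a) = (79.8×10³)(4.9⁴)/(8·63.0³·8) = 2.8747 N/mm
Series: 1/k_eq = 1/2.8747 + 1/22 = 0.39332; k_eq = 2.5424 N/mm
F = k_eq·δ = 2.5424·24 = 61.019 N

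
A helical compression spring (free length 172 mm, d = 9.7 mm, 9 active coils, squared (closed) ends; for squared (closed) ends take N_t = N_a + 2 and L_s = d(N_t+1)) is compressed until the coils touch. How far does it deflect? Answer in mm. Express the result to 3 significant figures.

55.6 mm

N_t = 11; L_s = 9.7·12 = 116.4 mm
δ_solid = L₀ − L_s = 172 − 116.4 = 55.6 mm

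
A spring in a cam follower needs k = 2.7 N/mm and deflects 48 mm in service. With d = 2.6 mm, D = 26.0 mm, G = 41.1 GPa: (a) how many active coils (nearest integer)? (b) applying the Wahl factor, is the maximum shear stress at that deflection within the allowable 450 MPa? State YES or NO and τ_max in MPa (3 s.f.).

(a) 5 coils; (b) NO, τ_max = 553 MPa

N_a = Gd⁴/(8D³k) = (41.1×10³)(2.6⁴)/(8·26.0³·2.7) = 4.947 → N_a = 5
Actual rate k = Gd⁴/(8D³·5) = 2.6715 N/mm
Working load F = kδ = 2.6715·48 = 128.23 N
C = 26.0/2.6 = 10.0000; K_W = (4C−1)/(4C−4)+0.615/C = 1.1448
τ_max = K_W·8FD/(πd³) = 1.1448·483.05 = 553.01 MPa
τ_max > 450 MPa → exceeds allowable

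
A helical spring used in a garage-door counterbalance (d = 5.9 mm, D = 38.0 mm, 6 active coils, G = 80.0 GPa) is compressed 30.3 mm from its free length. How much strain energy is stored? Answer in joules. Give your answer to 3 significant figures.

16.9 J

k = Gd⁴/(8D³N_a) = (80.0×10³)(5.9⁴)/(8·38.0³·6) = 36.805 N/mm
U = ½kδ² = 0.5 × 36.805 × 30.3² = 16895 N·mm = 16.895 J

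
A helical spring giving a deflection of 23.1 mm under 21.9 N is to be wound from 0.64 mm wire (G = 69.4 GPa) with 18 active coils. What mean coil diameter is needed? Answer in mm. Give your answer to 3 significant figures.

4.40 mm

Required rate k = F/δ = 21.9/23.1 = 0.94805 N/mm
D = (Gd⁴/(8N_a·k))^(1/3) = (69.4×10³·0.64⁴/(8·18·0.94805))^(1/3)
  = (85.2874)^(1/3) = 4.4018 mm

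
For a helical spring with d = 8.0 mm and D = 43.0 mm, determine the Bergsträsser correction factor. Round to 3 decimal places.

C = D/d = 43.0/8.0 = 5.3750
K_B = (4C+2)/(4C−3) = 23.500/18.500 = 1.2703

1.270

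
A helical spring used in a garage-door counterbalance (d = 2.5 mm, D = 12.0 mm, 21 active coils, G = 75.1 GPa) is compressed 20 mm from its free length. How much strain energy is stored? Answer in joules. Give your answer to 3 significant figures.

k = Gd⁴/(8D³N_a) = (75.1×10³)(2.5⁴)/(8·12.0³·21) = 10.105 N/mm
U = ½kδ² = 0.5 × 10.105 × 20² = 2021 N·mm = 2.021 J

2.02 J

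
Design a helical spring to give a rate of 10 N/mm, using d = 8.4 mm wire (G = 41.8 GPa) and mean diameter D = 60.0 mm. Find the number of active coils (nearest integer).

12

N_a = Gd⁴/(8D³k) = (41.8×10³ × 8.4⁴)/(8 × 60.0³ × 10)
    = 2.0811e+08 / 1.728e+07 = 12.04 → 12 coils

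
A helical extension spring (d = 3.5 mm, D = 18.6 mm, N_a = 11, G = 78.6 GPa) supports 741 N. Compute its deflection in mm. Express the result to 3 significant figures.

k = Gd⁴/(8D³N_a) = (78.6×10³)(3.5⁴)/(8·18.6³·11) = 20.829 N/mm
δ = F/k = 741 / 20.829 = 35.575 mm

35.6 mm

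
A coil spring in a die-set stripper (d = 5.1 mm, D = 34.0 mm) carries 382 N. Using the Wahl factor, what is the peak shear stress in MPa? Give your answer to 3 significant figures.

305 MPa

Spring index C = D/d = 34.0/5.1 = 6.6667
K_W = (4C−1)/(4C−4) + 0.615/C = 25.667/22.667 + 0.0922 = 1.2246
τ₀ = 8FD/(πd³) = 8·382·34.0/(π·5.1³) = 103904/416.74 = 249.33 MPa
τ_max = K·τ₀ = 1.2246 × 249.33 = 305.33 MPa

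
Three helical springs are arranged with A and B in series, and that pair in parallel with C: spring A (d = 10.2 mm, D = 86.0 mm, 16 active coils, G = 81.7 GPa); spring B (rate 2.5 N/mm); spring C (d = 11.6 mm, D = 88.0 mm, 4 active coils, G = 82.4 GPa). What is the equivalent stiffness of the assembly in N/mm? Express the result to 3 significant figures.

k_A = Gd⁴/(8D³N_a) = (81.7×10³)(10.2⁴)/(8·86.0³·16) = 10.862 N/mm
k_C = Gd⁴/(8D³N_a) = (82.4×10³)(11.6⁴)/(8·88.0³·4) = 68.417 N/mm
Springs A,B series: k_AB = 1/(1/10.862+1/2.5) = 2.0323 N/mm; parallel with C: k_eq = 2.0323+68.417 = 70.449 N/mm

70.4 N/mm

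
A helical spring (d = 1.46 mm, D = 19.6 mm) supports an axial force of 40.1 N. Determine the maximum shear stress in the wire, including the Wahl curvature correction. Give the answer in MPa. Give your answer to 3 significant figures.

Spring index C = D/d = 19.6/1.46 = 13.4247
K_W = (4C−1)/(4C−4) + 0.615/C = 52.699/49.699 + 0.0458 = 1.1062
τ₀ = 8FD/(πd³) = 8·40.1·19.6/(π·1.46³) = 6287.68/9.7771 = 643.11 MPa
τ_max = K·τ₀ = 1.1062 × 643.11 = 711.39 MPa

711 MPa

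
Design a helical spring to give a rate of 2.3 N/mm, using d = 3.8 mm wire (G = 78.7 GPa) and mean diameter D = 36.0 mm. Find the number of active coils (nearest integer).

N_a = Gd⁴/(8D³k) = (78.7×10³ × 3.8⁴)/(8 × 36.0³ × 2.3)
    = 1.641e+07 / 858470 = 19.12 → 19 coils

19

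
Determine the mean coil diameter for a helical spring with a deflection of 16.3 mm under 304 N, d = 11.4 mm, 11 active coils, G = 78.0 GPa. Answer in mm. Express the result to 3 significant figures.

92.9 mm

Required rate k = F/δ = 304/16.3 = 18.65 N/mm
D = (Gd⁴/(8N_a·k))^(1/3) = (78.0×10³·11.4⁴/(8·11·18.65))^(1/3)
  = (802685)^(1/3) = 92.9355 mm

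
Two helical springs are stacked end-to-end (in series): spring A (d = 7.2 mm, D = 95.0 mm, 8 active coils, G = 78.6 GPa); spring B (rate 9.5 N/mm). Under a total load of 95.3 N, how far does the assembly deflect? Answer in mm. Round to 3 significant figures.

34.8 mm

k_A = Gd⁴/(8D³N_a) = (78.6×10³)(7.2⁴)/(8·95.0³·8) = 3.8495 N/mm
Series: 1/k_eq = 1/3.8495 + 1/9.5 = 0.36504; k_eq = 2.7394 N/mm
δ = F/k_eq = 95.3/2.7394 = 34.788 mm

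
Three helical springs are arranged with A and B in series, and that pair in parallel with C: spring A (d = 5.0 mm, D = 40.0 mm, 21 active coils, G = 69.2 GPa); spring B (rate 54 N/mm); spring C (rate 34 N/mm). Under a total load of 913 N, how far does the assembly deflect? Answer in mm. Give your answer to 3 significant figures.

k_A = Gd⁴/(8D³N_a) = (69.2×10³)(5.0⁴)/(8·40.0³·21) = 4.0225 N/mm
Springs A,B series: k_AB = 1/(1/4.0225+1/54) = 3.7436 N/mm; parallel with C: k_eq = 3.7436+34 = 37.744 N/mm
δ = F/k_eq = 913/37.744 = 24.19 mm

24.2 mm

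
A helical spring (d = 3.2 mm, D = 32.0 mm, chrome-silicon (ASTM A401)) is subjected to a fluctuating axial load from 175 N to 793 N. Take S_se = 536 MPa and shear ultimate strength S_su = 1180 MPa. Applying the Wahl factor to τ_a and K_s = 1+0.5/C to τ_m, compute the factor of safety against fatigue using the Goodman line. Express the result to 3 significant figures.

C = D/d = 32.0/3.2 = 10.0000; K_W = (4C−1)/(4C−4)+0.615/C = 1.1448; K_s = 1+0.5/C = 1.0500
F_a = (F_max−F_min)/2 = 309 N; F_m = (F_max+F_min)/2 = 484 N
τ_a = K_W·8F_aD/(πd³) = 1.1448 × 768.42 = 879.71 MPa
τ_m = K_s·8F_mD/(πd³) = 1.0500 × 1203.6 = 1263.8 MPa
Goodman: 1/n_f = τ_a/S_se + τ_m/S_su = 879.71/536 + 1263.8/1180 = 1.64126 + 1.07101 = 2.7123
n_f = 1/2.7123 = 0.3687

0.369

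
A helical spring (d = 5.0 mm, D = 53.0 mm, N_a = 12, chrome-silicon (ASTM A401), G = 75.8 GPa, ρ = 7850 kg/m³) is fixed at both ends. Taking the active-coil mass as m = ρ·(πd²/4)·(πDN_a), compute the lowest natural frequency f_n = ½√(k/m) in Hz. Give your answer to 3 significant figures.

k = Gd⁴/(8D³N_a) = (75.8×10³)(5.0⁴)/(8·53.0³·12) = 3.3147 N/mm = 3314.7 N/m
Wire length L = πDN_a = π·53.0·12 = 1998.1 mm
m = ρ·(πd²/4)·L = 7850 × 19.635×10⁻⁶ m² × 1.9981 m = 0.30797 kg
f_n = ½√(k/m) = 0.5·√(3314.7/0.30797) = 0.5·√(10763) = 51.873 Hz

51.9 Hz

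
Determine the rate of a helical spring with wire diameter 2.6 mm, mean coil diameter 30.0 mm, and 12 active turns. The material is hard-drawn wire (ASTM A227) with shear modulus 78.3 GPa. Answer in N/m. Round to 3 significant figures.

k = Gd⁴/(8D³N_a) = (78.3×10³ × 2.6⁴) / (8 × 30.0³ × 12)
  = 3.57812e+06 / 2.592e+06 = 1.3804 N/mm = 1380.4 N/m

1380 N/m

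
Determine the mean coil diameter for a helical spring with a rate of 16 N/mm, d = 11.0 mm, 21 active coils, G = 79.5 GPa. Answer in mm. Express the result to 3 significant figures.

D = (Gd⁴/(8N_a·k))^(1/3) = (79.5×10³·11.0⁴/(8·21·16))^(1/3)
  = (433021)^(1/3) = 75.6548 mm

75.7 mm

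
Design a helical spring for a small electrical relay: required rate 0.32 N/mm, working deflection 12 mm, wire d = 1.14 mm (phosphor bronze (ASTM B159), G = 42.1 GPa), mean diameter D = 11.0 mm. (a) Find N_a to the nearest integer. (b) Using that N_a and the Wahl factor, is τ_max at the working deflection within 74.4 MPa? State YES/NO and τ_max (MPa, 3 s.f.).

N_a = Gd⁴/(8D³k) = (42.1×10³)(1.14⁴)/(8·11.0³·0.32) = 20.87 → N_a = 21
Actual rate k = Gd⁴/(8D³·21) = 0.31799 N/mm
Working load F = kδ = 0.31799·12 = 3.8159 N
C = 11.0/1.14 = 9.6491; K_W = (4C−1)/(4C−4)+0.615/C = 1.1505
τ_max = K_W·8FD/(πd³) = 1.1505·72.146 = 83.001 MPa
τ_max > 74.4 MPa → exceeds allowable

(a) 21 coils; (b) NO, τ_max = 83.0 MPa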